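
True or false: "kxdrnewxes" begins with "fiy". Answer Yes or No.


Input string: 'kxdrnewxes'
Prefix to check: 'fiy'
First 3 characters of input: 'kxd'
Match: False
Result: No


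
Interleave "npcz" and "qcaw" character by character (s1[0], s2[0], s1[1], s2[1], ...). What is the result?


String 1: 'npcz'
String 2: 'qcaw'
Operation: alternate characters
Pairs: 'n'+'q', 'p'+'c', 'c'+'a', 'z'+'w'
Result: nqpccazw


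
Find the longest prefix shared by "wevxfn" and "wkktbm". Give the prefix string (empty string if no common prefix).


String 1: 'wevxfn'
String 2: 'wkktbm'
Compare position by position:
pos 0: 'w' vs 'w' match
pos 1: 'e' vs 'k' differ -> stop
Longest common prefix: "w" (length 1)


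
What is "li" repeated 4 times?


Input string: 'li'
Operation: repeat 4 times
Concatenation: 'li' + 'li' + 'li' + 'li'
Result: lililili


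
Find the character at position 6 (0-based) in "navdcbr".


Input string: 'navdcbr'
Operation: get character at index 6
Index mapping: s[0]='n', s[1]='a', s[2]='v', s[3]='d', s[4]='c', s[5]='b', s[6]='r'
Result: 'r'


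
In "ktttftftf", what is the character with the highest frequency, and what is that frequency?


Input: 'ktttftftf'
Operation: tally each character
Counts: 'f':3, 'k':1, 't':5
Maximum: 't' appears 5 times


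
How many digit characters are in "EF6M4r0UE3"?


Input string: 'EF6M4r0UE3'
Operation: count digit characters (0-9)
Scan: 'E', 'F', '6'(digit), 'M', '4'(digit), 'r', '0'(digit), 'U', 'E', '3'(digit)
Digits found: 4
Result: 4


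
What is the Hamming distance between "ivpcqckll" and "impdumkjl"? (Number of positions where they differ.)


String 1: 'ivpcqckll'
String 2: 'impdumkjl'
Compare each position: pos 0: 'i'=='i', pos 1: 'v'!='m', pos 2: 'p'=='p', pos 3: 'c'!='d', pos 4: 'q'!='u', pos 5: 'c'!='m', pos 6: 'k'=='k', pos 7: 'l'!='j', pos 8: 'l'=='l'
Differing positions: 5
Hamming distance: 5


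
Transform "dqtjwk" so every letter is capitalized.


Input string: 'dqtjwk'
Operation: convert each letter to uppercase
Mapping: 'd'->'D', 'q'->'Q', 't'->'T', 'j'->'J', 'w'->'W', 'k'->'K'
Result: DQTJWK


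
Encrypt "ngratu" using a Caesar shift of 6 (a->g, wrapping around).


Input: 'ngratu', shift = 6
Operation: for each letter, (position + 6) mod 26
Mapping: 'n'(13+6=19)->'t', 'g'(6+6=12)->'m', 'r'(17+6=23)->'x', 'a'(0+6=6)->'g', 't'(19+6=25)->'z', 'u'(20+6=26, 26 mod 26=0)->'a'
Result: tmxgza


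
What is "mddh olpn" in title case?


Input string: 'mddh olpn'
Operation: capitalize first letter of each word
Word transformations: 'mddh'->'Mddh', 'olpn'->'Olpn'
Result: Mddh Olpn


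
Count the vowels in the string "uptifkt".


Input string: 'uptifkt'
Operation: count vowels (a, e, i, o, u)
Scan: s[0]='u' (vowel), s[1]='p', s[2]='t', s[3]='i' (vowel), s[4]='f', s[5]='k', s[6]='t'
Vowels found: 2
Result: 2


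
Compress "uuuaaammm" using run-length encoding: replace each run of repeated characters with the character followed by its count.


Input: 'uuuaaammm'
Operation: identify consecutive runs
Runs: 'uuu' -> u3, 'aaa' -> a3, 'mmm' -> m3
Encoded: u3a3m3


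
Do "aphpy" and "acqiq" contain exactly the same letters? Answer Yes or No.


String 1: 'aphpy' -> sorted: 'ahppy'
String 2: 'acqiq' -> sorted: 'aciqq'
Compare sorted forms: 'ahppy' != 'aciqq'
Anagram: No


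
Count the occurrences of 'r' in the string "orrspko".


Input string: 'orrspko'
Target character: 'r'
Scan each position: s[1]='r', s[2]='r'
Matches found at indices: 1, 2
Total: 2


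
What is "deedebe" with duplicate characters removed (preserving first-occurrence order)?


Input: 'deedebe'
Operation: keep first occurrence of each character
Scan: s[0]='d' new -> keep; s[1]='e' new -> keep; s[2]='e' seen -> skip; s[3]='d' seen -> skip; s[4]='e' seen -> skip; s[5]='b' new -> keep; s[6]='e' seen -> skip
Result: deb


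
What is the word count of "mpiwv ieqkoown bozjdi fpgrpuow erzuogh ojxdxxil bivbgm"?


Input string: 'mpiwv ieqkoown bozjdi fpgrpuow erzuogh ojxdxxil bivbgm'
Operation: split by spaces
Words found: 'mpiwv', 'ieqkoown', 'bozjdi', 'fpgrpuow', 'erzuogh', 'ojxdxxil', 'bivbgm'
Word count: 7


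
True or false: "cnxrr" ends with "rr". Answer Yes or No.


Input string: 'cnxrr'
Suffix to check: 'rr'
Last 2 characters of input: 'rr'
Match: True
Result: Yes


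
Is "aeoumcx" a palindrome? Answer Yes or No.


Input string: 'aeoumcx'
Reversed: 'xcmuoea'
Compare pairs: s[0]='a' vs s[6]='x' (mismatch), s[1]='e' vs s[5]='c' (mismatch), s[2]='o' vs s[4]='m' (mismatch)
Palindrome: No


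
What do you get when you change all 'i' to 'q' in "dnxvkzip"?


Input string: 'dnxvkzip'
Operation: replace 'i' with 'q'
Positions of 'i': 6
After replacement: dnxvkzqp


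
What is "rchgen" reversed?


Input string: 'rchgen'
Operation: reverse character order
Original order: 'r' -> 'c' -> 'h' -> 'g' -> 'e' -> 'n'
Reversed order: 'n' -> 'e' -> 'g' -> 'h' -> 'c' -> 'r'
Result: neghcr


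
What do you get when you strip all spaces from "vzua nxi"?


Input string: 'vzua nxi'
Operation: remove all spaces
Words: 'vzua', 'nxi'
Join without spaces: vzuanxi


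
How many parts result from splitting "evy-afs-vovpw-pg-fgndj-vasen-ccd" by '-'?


Input string: 'evy-afs-vovpw-pg-fgndj-vasen-ccd'
Delimiter: '-'
Split result: 'evy', 'afs', 'vovpw', 'pg', 'fgndj', 'vasen', 'ccd'
Number of parts: 7


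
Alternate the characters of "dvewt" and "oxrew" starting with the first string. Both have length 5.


String 1: 'dvewt'
String 2: 'oxrew'
Operation: alternate characters
Pairs: 'd'+'o', 'v'+'x', 'e'+'r', 'w'+'e', 't'+'w'
Result: dovxerwetw


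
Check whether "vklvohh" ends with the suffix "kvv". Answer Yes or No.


Input string: 'vklvohh'
Suffix to check: 'kvv'
Last 3 characters of input: 'ohh'
Match: False
Result: No


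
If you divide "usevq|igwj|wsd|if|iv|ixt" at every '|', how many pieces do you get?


Input string: 'usevq|igwj|wsd|if|iv|ixt'
Delimiter: '|'
Split result: 'usevq', 'igwj', 'wsd', 'if', 'iv', 'ixt'
Number of parts: 6


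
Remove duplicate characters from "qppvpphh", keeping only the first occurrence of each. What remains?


Input: 'qppvpphh'
Operation: keep first occurrence of each character
Scan: s[0]='q' new -> keep; s[1]='p' new -> keep; s[2]='p' seen -> skip; s[3]='v' new -> keep; s[4]='p' seen -> skip; s[5]='p' seen -> skip; s[6]='h' new -> keep; s[7]='h' seen -> skip
Result: qpvh


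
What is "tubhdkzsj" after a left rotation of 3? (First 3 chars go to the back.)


Input: 'tubhdkzsj', shift = 3
Operation: split at index 3 and swap parts
Front part s[0:3] = 'tub'
Back part s[3:] = 'hdkzsj'
Rotated = back + front = 'hdkzsj' + 'tub'
Result: hdkzsjtub


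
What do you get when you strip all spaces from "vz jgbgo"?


Input string: 'vz jgbgo'
Operation: remove all spaces
Words: 'vz', 'jgbgo'
Join without spaces: vzjgbgo


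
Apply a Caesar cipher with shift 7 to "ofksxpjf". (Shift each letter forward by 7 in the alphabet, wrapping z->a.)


Input: 'ofksxpjf', shift = 7
Operation: for each letter, (position + 7) mod 26
Mapping: 'o'(14+7=21)->'v', 'f'(5+7=12)->'m', 'k'(10+7=17)->'r', 's'(18+7=25)->'z', 'x'(23+7=30, 30 mod 26=4)->'e', 'p'(15+7=22)->'w', 'j'(9+7=16)->'q', 'f'(5+7=12)->'m'
Result: vmrzewqm


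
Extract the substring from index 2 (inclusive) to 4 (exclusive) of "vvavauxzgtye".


Input string: 'vvavauxzgtye'
Operation: slice [2:4]
Extract characters: s[2]='a', s[3]='v'
Result: av


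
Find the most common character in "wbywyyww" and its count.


Input: 'wbywyyww'
Operation: tally each character
Counts: 'b':1, 'w':4, 'y':3
Maximum: 'w' appears 4 times


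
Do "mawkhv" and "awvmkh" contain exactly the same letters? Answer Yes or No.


String 1: 'mawkhv' -> sorted: 'ahkmvw'
String 2: 'awvmkh' -> sorted: 'ahkmvw'
Compare sorted forms: 'ahkmvw' == 'ahkmvw'
Anagram: Yes


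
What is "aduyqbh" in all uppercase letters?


Input string: 'aduyqbh'
Operation: convert each letter to uppercase
Mapping: 'a'->'A', 'd'->'D', 'u'->'U', 'y'->'Y', 'q'->'Q', 'b'->'B', 'h'->'H'
Result: ADUYQBH


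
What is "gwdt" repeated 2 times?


Input string: 'gwdt'
Operation: repeat 2 times
Concatenation: 'gwdt' + 'gwdt'
Result: gwdtgwdt


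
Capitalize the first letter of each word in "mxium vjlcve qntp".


Input string: 'mxium vjlcve qntp'
Operation: capitalize first letter of each word
Word transformations: 'mxium'->'Mxium', 'vjlcve'->'Vjlcve', 'qntp'->'Qntp'
Result: Mxium Vjlcve Qntp


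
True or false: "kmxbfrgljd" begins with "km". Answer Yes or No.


Input string: 'kmxbfrgljd'
Prefix to check: 'km'
First 2 characters of input: 'km'
Match: True
Result: Yes


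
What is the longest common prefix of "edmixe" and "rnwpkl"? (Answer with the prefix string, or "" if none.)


String 1: 'edmixe'
String 2: 'rnwpkl'
Compare position by position:
pos 0: 'e' vs 'r' differ -> stop
Longest common prefix: "" (length 0)


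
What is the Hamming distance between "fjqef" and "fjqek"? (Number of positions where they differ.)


String 1: 'fjqef'
String 2: 'fjqek'
Compare each position: pos 0: 'f'=='f', pos 1: 'j'=='j', pos 2: 'q'=='q', pos 3: 'e'=='e', pos 4: 'f'!='k'
Differing positions: 1
Hamming distance: 1


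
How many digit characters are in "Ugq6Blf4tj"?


Input string: 'Ugq6Blf4tj'
Operation: count digit characters (0-9)
Scan: 'U', 'g', 'q', '6'(digit), 'B', 'l', 'f', '4'(digit), 't', 'j'
Digits found: 2
Result: 2


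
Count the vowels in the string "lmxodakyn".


Input string: 'lmxodakyn'
Operation: count vowels (a, e, i, o, u)
Scan: s[0]='l', s[1]='m', s[2]='x', s[3]='o' (vowel), s[4]='d', s[5]='a' (vowel), s[6]='k', s[7]='y', s[8]='n'
Vowels found: 2
Result: 2


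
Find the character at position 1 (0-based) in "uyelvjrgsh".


Input string: 'uyelvjrgsh'
Operation: get character at index 1
Index mapping: s[0]='u', s[1]='y'
Result: 'y'


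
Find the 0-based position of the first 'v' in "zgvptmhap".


Input string: 'zgvptmhap'
Target: 'v'
Scanning left to right: s[0]='z', s[1]='g', s[2]='v'
First match at index: 2


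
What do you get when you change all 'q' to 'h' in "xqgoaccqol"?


Input string: 'xqgoaccqol'
Operation: replace 'q' with 'h'
Positions of 'q': 1, 7
After replacement: xhgoacchol


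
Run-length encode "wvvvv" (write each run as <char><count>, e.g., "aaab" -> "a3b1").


Input: 'wvvvv'
Operation: identify consecutive runs
Runs: 'w' -> w1, 'vvvv' -> v4
Encoded: w1v4


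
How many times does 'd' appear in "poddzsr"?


Input string: 'poddzsr'
Target character: 'd'
Scan each position: s[2]='d', s[3]='d'
Matches found at indices: 2, 3
Total: 2


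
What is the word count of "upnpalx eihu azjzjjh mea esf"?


Input string: 'upnpalx eihu azjzjjh mea esf'
Operation: split by spaces
Words found: 'upnpalx', 'eihu', 'azjzjjh', 'mea', 'esf'
Word count: 5


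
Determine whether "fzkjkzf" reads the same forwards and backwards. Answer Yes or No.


Input string: 'fzkjkzf'
Reversed: 'fzkjkzf'
Compare pairs: s[0]='f' vs s[6]='f' (match), s[1]='z' vs s[5]='z' (match), s[2]='k' vs s[4]='k' (match)
Palindrome: Yes


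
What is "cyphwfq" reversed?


Input string: 'cyphwfq'
Operation: reverse character order
Original order: 'c' -> 'y' -> 'p' -> 'h' -> 'w' -> 'f' -> 'q'
Reversed order: 'q' -> 'f' -> 'w' -> 'h' -> 'p' -> 'y' -> 'c'
Result: qfwhpyc


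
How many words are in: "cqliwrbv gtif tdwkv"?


Input string: 'cqliwrbv gtif tdwkv'
Operation: split by spaces
Words found: 'cqliwrbv', 'gtif', 'tdwkv'
Word count: 3


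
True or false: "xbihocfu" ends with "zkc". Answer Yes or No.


Input string: 'xbihocfu'
Suffix to check: 'zkc'
Last 3 characters of input: 'cfu'
Match: False
Result: No


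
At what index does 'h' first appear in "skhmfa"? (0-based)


Input string: 'skhmfa'
Target: 'h'
Scanning left to right: s[0]='s', s[1]='k', s[2]='h'
First match at index: 2


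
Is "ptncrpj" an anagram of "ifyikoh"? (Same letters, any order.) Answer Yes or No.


String 1: 'ifyikoh' -> sorted: 'fhiikoy'
String 2: 'ptncrpj' -> sorted: 'cjnpprt'
Compare sorted forms: 'fhiikoy' != 'cjnpprt'
Anagram: No


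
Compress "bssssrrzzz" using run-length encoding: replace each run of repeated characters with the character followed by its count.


Input: 'bssssrrzzz'
Operation: identify consecutive runs
Runs: 'b' -> b1, 'ssss' -> s4, 'rr' -> r2, 'zzz' -> z3
Encoded: b1s4r2z3


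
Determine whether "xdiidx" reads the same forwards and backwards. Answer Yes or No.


Input string: 'xdiidx'
Reversed: 'xdiidx'
Compare pairs: s[0]='x' vs s[5]='x' (match), s[1]='d' vs s[4]='d' (match), s[2]='i' vs s[3]='i' (match)
Palindrome: Yes


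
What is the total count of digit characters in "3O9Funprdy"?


Input string: '3O9Funprdy'
Operation: count digit characters (0-9)
Scan: '3'(digit), 'O', '9'(digit), 'F', 'u', 'n', 'p', 'r', 'd', 'y'
Digits found: 2
Result: 2


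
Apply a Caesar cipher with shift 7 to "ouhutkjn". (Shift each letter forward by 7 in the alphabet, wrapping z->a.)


Input: 'ouhutkjn', shift = 7
Operation: for each letter, (position + 7) mod 26
Mapping: 'o'(14+7=21)->'v', 'u'(20+7=27, 27 mod 26=1)->'b', 'h'(7+7=14)->'o', 'u'(20+7=27, 27 mod 26=1)->'b', 't'(19+7=26, 26 mod 26=0)->'a', 'k'(10+7=17)->'r', 'j'(9+7=16)->'q', 'n'(13+7=20)->'u'
Result: vbobarqu


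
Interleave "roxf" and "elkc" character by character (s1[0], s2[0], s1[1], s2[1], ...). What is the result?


String 1: 'roxf'
String 2: 'elkc'
Operation: alternate characters
Pairs: 'r'+'e', 'o'+'l', 'x'+'k', 'f'+'c'
Result: reolxkfc


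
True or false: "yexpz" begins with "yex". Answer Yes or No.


Input string: 'yexpz'
Prefix to check: 'yex'
First 3 characters of input: 'yex'
Match: True
Result: Yes


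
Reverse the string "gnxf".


Input string: 'gnxf'
Operation: reverse character order
Original order: 'g' -> 'n' -> 'x' -> 'f'
Reversed order: 'f' -> 'x' -> 'n' -> 'g'
Result: fxng


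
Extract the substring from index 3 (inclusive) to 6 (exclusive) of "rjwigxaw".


Input string: 'rjwigxaw'
Operation: slice [3:6]
Extract characters: s[3]='i', s[4]='g', s[5]='x'
Result: igx


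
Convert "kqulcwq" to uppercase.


Input string: 'kqulcwq'
Operation: convert each letter to uppercase
Mapping: 'k'->'K', 'q'->'Q', 'u'->'U', 'l'->'L', 'c'->'C', 'w'->'W', 'q'->'Q'
Result: KQULCWQ


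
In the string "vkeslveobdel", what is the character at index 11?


Input string: 'vkeslveobdel'
Operation: get character at index 11
Index mapping: s[0]='v', s[1]='k', s[2]='e', s[3]='s', s[4]='l', s[5]='v', s[6]='e', s[7]='o', s[8]='b', s[9]='d', s[10]='e', s[11]='l'
Result: 'l'


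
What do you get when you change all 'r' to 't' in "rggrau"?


Input string: 'rggrau'
Operation: replace 'r' with 't'
Positions of 'r': 0, 3
After replacement: tggtau


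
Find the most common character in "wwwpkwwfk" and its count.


Input: 'wwwpkwwfk'
Operation: tally each character
Counts: 'f':1, 'k':2, 'p':1, 'w':5
Maximum: 'w' appears 5 times


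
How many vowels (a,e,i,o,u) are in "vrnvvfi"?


Input string: 'vrnvvfi'
Operation: count vowels (a, e, i, o, u)
Scan: s[0]='v', s[1]='r', s[2]='n', s[3]='v', s[4]='v', s[5]='f', s[6]='i' (vowel)
Vowels found: 1
Result: 1


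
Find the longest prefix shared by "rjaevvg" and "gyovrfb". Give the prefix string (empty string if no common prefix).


String 1: 'rjaevvg'
String 2: 'gyovrfb'
Compare position by position:
pos 0: 'r' vs 'g' differ -> stop
Longest common prefix: "" (length 0)


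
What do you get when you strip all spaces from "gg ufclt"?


Input string: 'gg ufclt'
Operation: remove all spaces
Words: 'gg', 'ufclt'
Join without spaces: ggufclt


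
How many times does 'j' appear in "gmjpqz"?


Input string: 'gmjpqz'
Target character: 'j'
Scan each position: s[2]='j'
Matches found at indices: 2
Total: 1


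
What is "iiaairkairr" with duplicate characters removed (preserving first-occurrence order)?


Input: 'iiaairkairr'
Operation: keep first occurrence of each character
Scan: s[0]='i' new -> keep; s[1]='i' seen -> skip; s[2]='a' new -> keep; s[3]='a' seen -> skip; s[4]='i' seen -> skip; s[5]='r' new -> keep; s[6]='k' new -> keep; s[7]='a' seen -> skip; s[8]='i' seen -> skip; s[9]='r' seen -> skip; s[10]='r' seen -> skip
Result: iark


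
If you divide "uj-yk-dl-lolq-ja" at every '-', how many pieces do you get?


Input string: 'uj-yk-dl-lolq-ja'
Delimiter: '-'
Split result: 'uj', 'yk', 'dl', 'lolq', 'ja'
Number of parts: 5


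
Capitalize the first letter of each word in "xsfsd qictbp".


Input string: 'xsfsd qictbp'
Operation: capitalize first letter of each word
Word transformations: 'xsfsd'->'Xsfsd', 'qictbp'->'Qictbp'
Result: Xsfsd Qictbp


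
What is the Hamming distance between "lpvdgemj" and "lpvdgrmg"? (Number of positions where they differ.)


String 1: 'lpvdgemj'
String 2: 'lpvdgrmg'
Compare each position: pos 0: 'l'=='l', pos 1: 'p'=='p', pos 2: 'v'=='v', pos 3: 'd'=='d', pos 4: 'g'=='g', pos 5: 'e'!='r', pos 6: 'm'=='m', pos 7: 'j'!='g'
Differing positions: 2
Hamming distance: 2


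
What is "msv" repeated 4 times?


Input string: 'msv'
Operation: repeat 4 times
Concatenation: 'msv' + 'msv' + 'msv' + 'msv'
Result: msvmsvmsvmsv


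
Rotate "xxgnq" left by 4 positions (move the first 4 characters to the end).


Input: 'xxgnq', shift = 4
Operation: split at index 4 and swap parts
Front part s[0:4] = 'xxgn'
Back part s[4:] = 'q'
Rotated = back + front = 'q' + 'xxgn'
Result: qxxgn


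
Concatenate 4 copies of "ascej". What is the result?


Input string: 'ascej'
Operation: repeat 4 times
Concatenation: 'ascej' + 'ascej' + 'ascej' + 'ascej'
Result: ascejascejascejascej


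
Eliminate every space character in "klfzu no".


Input string: 'klfzu no'
Operation: remove all spaces
Words: 'klfzu', 'no'
Join without spaces: klfzuno


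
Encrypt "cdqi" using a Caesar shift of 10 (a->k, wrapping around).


Input: 'cdqi', shift = 10
Operation: for each letter, (position + 10) mod 26
Mapping: 'c'(2+10=12)->'m', 'd'(3+10=13)->'n', 'q'(16+10=26, 26 mod 26=0)->'a', 'i'(8+10=18)->'s'
Result: mnas


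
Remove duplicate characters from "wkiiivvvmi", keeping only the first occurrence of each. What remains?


Input: 'wkiiivvvmi'
Operation: keep first occurrence of each character
Scan: s[0]='w' new -> keep; s[1]='k' new -> keep; s[2]='i' new -> keep; s[3]='i' seen -> skip; s[4]='i' seen -> skip; s[5]='v' new -> keep; s[6]='v' seen -> skip; s[7]='v' seen -> skip; s[8]='m' new -> keep; s[9]='i' seen -> skip
Result: wkivm


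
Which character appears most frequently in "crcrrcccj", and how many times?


Input: 'crcrrcccj'
Operation: tally each character
Counts: 'c':5, 'j':1, 'r':3
Maximum: 'c' appears 5 times


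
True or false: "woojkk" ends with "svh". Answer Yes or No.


Input string: 'woojkk'
Suffix to check: 'svh'
Last 3 characters of input: 'jkk'
Match: False
Result: No


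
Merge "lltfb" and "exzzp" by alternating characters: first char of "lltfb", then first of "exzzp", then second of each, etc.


String 1: 'lltfb'
String 2: 'exzzp'
Operation: alternate characters
Pairs: 'l'+'e', 'l'+'x', 't'+'z', 'f'+'z', 'b'+'p'
Result: lelxtzfzbp


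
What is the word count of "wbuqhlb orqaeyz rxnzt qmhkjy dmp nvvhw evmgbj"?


Input string: 'wbuqhlb orqaeyz rxnzt qmhkjy dmp nvvhw evmgbj'
Operation: split by spaces
Words found: 'wbuqhlb', 'orqaeyz', 'rxnzt', 'qmhkjy', 'dmp', 'nvvhw', 'evmgbj'
Word count: 7


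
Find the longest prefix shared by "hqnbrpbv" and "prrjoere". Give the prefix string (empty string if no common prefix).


String 1: 'hqnbrpbv'
String 2: 'prrjoere'
Compare position by position:
pos 0: 'h' vs 'p' differ -> stop
Longest common prefix: "" (length 0)


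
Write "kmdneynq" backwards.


Input string: 'kmdneynq'
Operation: reverse character order
Original order: 'k' -> 'm' -> 'd' -> 'n' -> 'e' -> 'y' -> 'n' -> 'q'
Reversed order: 'q' -> 'n' -> 'y' -> 'e' -> 'n' -> 'd' -> 'm' -> 'k'
Result: qnyendmk


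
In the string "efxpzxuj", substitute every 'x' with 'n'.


Input string: 'efxpzxuj'
Operation: replace 'x' with 'n'
Positions of 'x': 2, 5
After replacement: efnpznuj


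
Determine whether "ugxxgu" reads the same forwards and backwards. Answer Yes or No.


Input string: 'ugxxgu'
Reversed: 'ugxxgu'
Compare pairs: s[0]='u' vs s[5]='u' (match), s[1]='g' vs s[4]='g' (match), s[2]='x' vs s[3]='x' (match)
Palindrome: Yes


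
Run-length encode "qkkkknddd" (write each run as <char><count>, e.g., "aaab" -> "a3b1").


Input: 'qkkkknddd'
Operation: identify consecutive runs
Runs: 'q' -> q1, 'kkkk' -> k4, 'n' -> n1, 'ddd' -> d3
Encoded: q1k4n1d3


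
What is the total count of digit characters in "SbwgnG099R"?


Input string: 'SbwgnG099R'
Operation: count digit characters (0-9)
Scan: 'S', 'b', 'w', 'g', 'n', 'G', '0'(digit), '9'(digit), '9'(digit), 'R'
Digits found: 3
Result: 3


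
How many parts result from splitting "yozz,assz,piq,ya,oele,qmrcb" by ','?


Input string: 'yozz,assz,piq,ya,oele,qmrcb'
Delimiter: ','
Split result: 'yozz', 'assz', 'piq', 'ya', 'oele', 'qmrcb'
Number of parts: 6


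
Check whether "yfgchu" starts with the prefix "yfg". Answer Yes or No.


Input string: 'yfgchu'
Prefix to check: 'yfg'
First 3 characters of input: 'yfg'
Match: True
Result: Yes


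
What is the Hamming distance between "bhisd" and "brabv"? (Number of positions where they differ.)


String 1: 'bhisd'
String 2: 'brabv'
Compare each position: pos 0: 'b'=='b', pos 1: 'h'!='r', pos 2: 'i'!='a', pos 3: 's'!='b', pos 4: 'd'!='v'
Differing positions: 4
Hamming distance: 4


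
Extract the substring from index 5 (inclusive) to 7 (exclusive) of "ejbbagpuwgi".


Input string: 'ejbbagpuwgi'
Operation: slice [5:7]
Extract characters: s[5]='g', s[6]='p'
Result: gp


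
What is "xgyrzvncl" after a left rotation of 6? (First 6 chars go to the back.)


Input: 'xgyrzvncl', shift = 6
Operation: split at index 6 and swap parts
Front part s[0:6] = 'xgyrzv'
Back part s[6:] = 'ncl'
Rotated = back + front = 'ncl' + 'xgyrzv'
Result: nclxgyrzv


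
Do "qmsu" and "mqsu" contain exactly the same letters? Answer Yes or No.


String 1: 'qmsu' -> sorted: 'mqsu'
String 2: 'mqsu' -> sorted: 'mqsu'
Compare sorted forms: 'mqsu' == 'mqsu'
Anagram: Yes


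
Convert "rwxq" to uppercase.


Input string: 'rwxq'
Operation: convert each letter to uppercase
Mapping: 'r'->'R', 'w'->'W', 'x'->'X', 'q'->'Q'
Result: RWXQ


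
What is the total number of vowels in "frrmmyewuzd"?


Input string: 'frrmmyewuzd'
Operation: count vowels (a, e, i, o, u)
Scan: s[0]='f', s[1]='r', s[2]='r', s[3]='m', s[4]='m', s[5]='y', s[6]='e' (vowel), s[7]='w', s[8]='u' (vowel), s[9]='z', s[10]='d'
Vowels found: 2
Result: 2


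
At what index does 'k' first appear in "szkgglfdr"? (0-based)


Input string: 'szkgglfdr'
Target: 'k'
Scanning left to right: s[0]='s', s[1]='z', s[2]='k'
First match at index: 2


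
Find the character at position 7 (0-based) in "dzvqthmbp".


Input string: 'dzvqthmbp'
Operation: get character at index 7
Index mapping: s[0]='d', s[1]='z', s[2]='v', s[3]='q', s[4]='t', s[5]='h', s[6]='m', s[7]='b'
Result: 'b'


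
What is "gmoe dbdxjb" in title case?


Input string: 'gmoe dbdxjb'
Operation: capitalize first letter of each word
Word transformations: 'gmoe'->'Gmoe', 'dbdxjb'->'Dbdxjb'
Result: Gmoe Dbdxjb


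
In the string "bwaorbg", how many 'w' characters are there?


Input string: 'bwaorbg'
Target character: 'w'
Scan each position: s[1]='w'
Matches found at indices: 1
Total: 1


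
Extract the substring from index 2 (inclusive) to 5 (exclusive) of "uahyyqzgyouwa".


Input string: 'uahyyqzgyouwa'
Operation: slice [2:5]
Extract characters: s[2]='h', s[3]='y', s[4]='y'
Result: hyy


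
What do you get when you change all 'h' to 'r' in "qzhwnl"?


Input string: 'qzhwnl'
Operation: replace 'h' with 'r'
Positions of 'h': 2
After replacement: qzrwnl


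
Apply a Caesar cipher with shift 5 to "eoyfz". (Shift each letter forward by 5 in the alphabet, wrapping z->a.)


Input: 'eoyfz', shift = 5
Operation: for each letter, (position + 5) mod 26
Mapping: 'e'(4+5=9)->'j', 'o'(14+5=19)->'t', 'y'(24+5=29, 29 mod 26=3)->'d', 'f'(5+5=10)->'k', 'z'(25+5=30, 30 mod 26=4)->'e'
Result: jtdke


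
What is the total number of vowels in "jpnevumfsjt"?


Input string: 'jpnevumfsjt'
Operation: count vowels (a, e, i, o, u)
Scan: s[0]='j', s[1]='p', s[2]='n', s[3]='e' (vowel), s[4]='v', s[5]='u' (vowel), s[6]='m', s[7]='f', s[8]='s', s[9]='j', s[10]='t'
Vowels found: 2
Result: 2


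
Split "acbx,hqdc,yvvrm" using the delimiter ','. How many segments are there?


Input string: 'acbx,hqdc,yvvrm'
Delimiter: ','
Split result: 'acbx', 'hqdc', 'yvvrm'
Number of parts: 3


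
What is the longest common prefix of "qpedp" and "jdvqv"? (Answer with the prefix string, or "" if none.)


String 1: 'qpedp'
String 2: 'jdvqv'
Compare position by position:
pos 0: 'q' vs 'j' differ -> stop
Longest common prefix: "" (length 0)


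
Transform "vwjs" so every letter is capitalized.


Input string: 'vwjs'
Operation: convert each letter to uppercase
Mapping: 'v'->'V', 'w'->'W', 'j'->'J', 's'->'S'
Result: VWJS


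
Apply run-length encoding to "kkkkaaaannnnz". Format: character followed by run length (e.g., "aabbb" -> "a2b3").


Input: 'kkkkaaaannnnz'
Operation: identify consecutive runs
Runs: 'kkkk' -> k4, 'aaaa' -> a4, 'nnnn' -> n4, 'z' -> z1
Encoded: k4a4n4z1


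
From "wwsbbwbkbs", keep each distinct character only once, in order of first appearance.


Input: 'wwsbbwbkbs'
Operation: keep first occurrence of each character
Scan: s[0]='w' new -> keep; s[1]='w' seen -> skip; s[2]='s' new -> keep; s[3]='b' new -> keep; s[4]='b' seen -> skip; s[5]='w' seen -> skip; s[6]='b' seen -> skip; s[7]='k' new -> keep; s[8]='b' seen -> skip; s[9]='s' seen -> skip
Result: wsbk


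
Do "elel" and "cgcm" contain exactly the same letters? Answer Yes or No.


String 1: 'elel' -> sorted: 'eell'
String 2: 'cgcm' -> sorted: 'ccgm'
Compare sorted forms: 'eell' != 'ccgm'
Anagram: No


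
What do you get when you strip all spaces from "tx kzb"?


Input string: 'tx kzb'
Operation: remove all spaces
Words: 'tx', 'kzb'
Join without spaces: txkzb


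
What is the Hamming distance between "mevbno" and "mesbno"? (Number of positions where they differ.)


String 1: 'mevbno'
String 2: 'mesbno'
Compare each position: pos 0: 'm'=='m', pos 1: 'e'=='e', pos 2: 'v'!='s', pos 3: 'b'=='b', pos 4: 'n'=='n', pos 5: 'o'=='o'
Differing positions: 1
Hamming distance: 1


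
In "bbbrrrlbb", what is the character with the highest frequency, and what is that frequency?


Input: 'bbbrrrlbb'
Operation: tally each character
Counts: 'b':5, 'l':1, 'r':3
Maximum: 'b' appears 5 times


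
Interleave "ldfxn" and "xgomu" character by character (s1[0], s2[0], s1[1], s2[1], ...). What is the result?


String 1: 'ldfxn'
String 2: 'xgomu'
Operation: alternate characters
Pairs: 'l'+'x', 'd'+'g', 'f'+'o', 'x'+'m', 'n'+'u'
Result: lxdgfoxmnu


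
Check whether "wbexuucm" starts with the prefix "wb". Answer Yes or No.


Input string: 'wbexuucm'
Prefix to check: 'wb'
First 2 characters of input: 'wb'
Match: True
Result: Yes


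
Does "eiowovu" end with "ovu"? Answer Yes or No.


Input string: 'eiowovu'
Suffix to check: 'ovu'
Last 3 characters of input: 'ovu'
Match: True
Result: Yes


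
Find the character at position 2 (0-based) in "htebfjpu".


Input string: 'htebfjpu'
Operation: get character at index 2
Index mapping: s[0]='h', s[1]='t', s[2]='e'
Result: 'e'


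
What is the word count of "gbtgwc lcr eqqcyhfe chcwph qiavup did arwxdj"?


Input string: 'gbtgwc lcr eqqcyhfe chcwph qiavup did arwxdj'
Operation: split by spaces
Words found: 'gbtgwc', 'lcr', 'eqqcyhfe', 'chcwph', 'qiavup', 'did', 'arwxdj'
Word count: 7


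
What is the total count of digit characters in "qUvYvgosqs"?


Input string: 'qUvYvgosqs'
Operation: count digit characters (0-9)
Scan: 'q', 'U', 'v', 'Y', 'v', 'g', 'o', 's', 'q', 's'
Digits found: 0
Result: 0


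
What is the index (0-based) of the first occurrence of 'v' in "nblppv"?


Input string: 'nblppv'
Target: 'v'
Scanning left to right: s[0]='n', s[1]='b', s[2]='l', s[3]='p', s[4]='p', s[5]='v'
First match at index: 5


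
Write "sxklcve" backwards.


Input string: 'sxklcve'
Operation: reverse character order
Original order: 's' -> 'x' -> 'k' -> 'l' -> 'c' -> 'v' -> 'e'
Reversed order: 'e' -> 'v' -> 'c' -> 'l' -> 'k' -> 'x' -> 's'
Result: evclkxs


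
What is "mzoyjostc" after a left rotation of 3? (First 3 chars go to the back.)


Input: 'mzoyjostc', shift = 3
Operation: split at index 3 and swap parts
Front part s[0:3] = 'mzo'
Back part s[3:] = 'yjostc'
Rotated = back + front = 'yjostc' + 'mzo'
Result: yjostcmzo


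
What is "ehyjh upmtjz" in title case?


Input string: 'ehyjh upmtjz'
Operation: capitalize first letter of each word
Word transformations: 'ehyjh'->'Ehyjh', 'upmtjz'->'Upmtjz'
Result: Ehyjh Upmtjz


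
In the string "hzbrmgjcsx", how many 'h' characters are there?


Input string: 'hzbrmgjcsx'
Target character: 'h'
Scan each position: s[0]='h'
Matches found at indices: 0
Total: 1


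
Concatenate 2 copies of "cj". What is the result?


Input string: 'cj'
Operation: repeat 2 times
Concatenation: 'cj' + 'cj'
Result: cjcj


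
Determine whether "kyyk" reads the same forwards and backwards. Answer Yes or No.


Input string: 'kyyk'
Reversed: 'kyyk'
Compare pairs: s[0]='k' vs s[3]='k' (match), s[1]='y' vs s[2]='y' (match)
Palindrome: Yes


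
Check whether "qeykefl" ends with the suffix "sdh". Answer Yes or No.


Input string: 'qeykefl'
Suffix to check: 'sdh'
Last 3 characters of input: 'efl'
Match: False
Result: No


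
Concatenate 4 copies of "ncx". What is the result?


Input string: 'ncx'
Operation: repeat 4 times
Concatenation: 'ncx' + 'ncx' + 'ncx' + 'ncx'
Result: ncxncxncxncx


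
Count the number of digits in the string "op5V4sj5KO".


Input string: 'op5V4sj5KO'
Operation: count digit characters (0-9)
Scan: 'o', 'p', '5'(digit), 'V', '4'(digit), 's', 'j', '5'(digit), 'K', 'O'
Digits found: 3
Result: 3


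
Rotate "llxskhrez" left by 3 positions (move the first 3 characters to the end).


Input: 'llxskhrez', shift = 3
Operation: split at index 3 and swap parts
Front part s[0:3] = 'llx'
Back part s[3:] = 'skhrez'
Rotated = back + front = 'skhrez' + 'llx'
Result: skhrezllx


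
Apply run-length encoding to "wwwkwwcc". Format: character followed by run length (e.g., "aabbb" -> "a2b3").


Input: 'wwwkwwcc'
Operation: identify consecutive runs
Runs: 'www' -> w3, 'k' -> k1, 'ww' -> w2, 'cc' -> c2
Encoded: w3k1w2c2


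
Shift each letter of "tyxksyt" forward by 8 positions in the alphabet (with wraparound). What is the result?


Input: 'tyxksyt', shift = 8
Operation: for each letter, (position + 8) mod 26
Mapping: 't'(19+8=27, 27 mod 26=1)->'b', 'y'(24+8=32, 32 mod 26=6)->'g', 'x'(23+8=31, 31 mod 26=5)->'f', 'k'(10+8=18)->'s', 's'(18+8=26, 26 mod 26=0)->'a', 'y'(24+8=32, 32 mod 26=6)->'g', 't'(19+8=27, 27 mod 26=1)->'b'
Result: bgfsagb


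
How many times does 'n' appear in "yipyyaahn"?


Input string: 'yipyyaahn'
Target character: 'n'
Scan each position: s[8]='n'
Matches found at indices: 8
Total: 1


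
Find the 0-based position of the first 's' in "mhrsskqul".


Input string: 'mhrsskqul'
Target: 's'
Scanning left to right: s[0]='m', s[1]='h', s[2]='r', s[3]='s'
First match at index: 3


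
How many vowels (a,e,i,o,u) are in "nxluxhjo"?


Input string: 'nxluxhjo'
Operation: count vowels (a, e, i, o, u)
Scan: s[0]='n', s[1]='x', s[2]='l', s[3]='u' (vowel), s[4]='x', s[5]='h', s[6]='j', s[7]='o' (vowel)
Vowels found: 2
Result: 2


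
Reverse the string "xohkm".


Input string: 'xohkm'
Operation: reverse character order
Original order: 'x' -> 'o' -> 'h' -> 'k' -> 'm'
Reversed order: 'm' -> 'k' -> 'h' -> 'o' -> 'x'
Result: mkhox


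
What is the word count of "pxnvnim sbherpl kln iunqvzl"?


Input string: 'pxnvnim sbherpl kln iunqvzl'
Operation: split by spaces
Words found: 'pxnvnim', 'sbherpl', 'kln', 'iunqvzl'
Word count: 4


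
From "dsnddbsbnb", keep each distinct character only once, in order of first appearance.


Input: 'dsnddbsbnb'
Operation: keep first occurrence of each character
Scan: s[0]='d' new -> keep; s[1]='s' new -> keep; s[2]='n' new -> keep; s[3]='d' seen -> skip; s[4]='d' seen -> skip; s[5]='b' new -> keep; s[6]='s' seen -> skip; s[7]='b' seen -> skip; s[8]='n' seen -> skip; s[9]='b' seen -> skip
Result: dsnb


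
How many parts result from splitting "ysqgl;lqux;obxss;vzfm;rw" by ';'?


Input string: 'ysqgl;lqux;obxss;vzfm;rw'
Delimiter: ';'
Split result: 'ysqgl', 'lqux', 'obxss', 'vzfm', 'rw'
Number of parts: 5


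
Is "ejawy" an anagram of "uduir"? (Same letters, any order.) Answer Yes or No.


String 1: 'uduir' -> sorted: 'diruu'
String 2: 'ejawy' -> sorted: 'aejwy'
Compare sorted forms: 'diruu' != 'aejwy'
Anagram: No


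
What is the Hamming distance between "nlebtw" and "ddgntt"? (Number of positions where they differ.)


String 1: 'nlebtw'
String 2: 'ddgntt'
Compare each position: pos 0: 'n'!='d', pos 1: 'l'!='d', pos 2: 'e'!='g', pos 3: 'b'!='n', pos 4: 't'=='t', pos 5: 'w'!='t'
Differing positions: 5
Hamming distance: 5


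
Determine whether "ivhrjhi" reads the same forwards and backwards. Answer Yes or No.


Input string: 'ivhrjhi'
Reversed: 'ihjrhvi'
Compare pairs: s[0]='i' vs s[6]='i' (match), s[1]='v' vs s[5]='h' (mismatch), s[2]='h' vs s[4]='j' (mismatch)
Palindrome: No


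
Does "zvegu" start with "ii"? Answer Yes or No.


Input string: 'zvegu'
Prefix to check: 'ii'
First 2 characters of input: 'zv'
Match: False
Result: No


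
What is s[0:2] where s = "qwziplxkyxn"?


Input string: 'qwziplxkyxn'
Operation: slice [0:2]
Extract characters: s[0]='q', s[1]='w'
Result: qw


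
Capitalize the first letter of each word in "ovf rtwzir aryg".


Input string: 'ovf rtwzir aryg'
Operation: capitalize first letter of each word
Word transformations: 'ovf'->'Ovf', 'rtwzir'->'Rtwzir', 'aryg'->'Aryg'
Result: Ovf Rtwzir Aryg


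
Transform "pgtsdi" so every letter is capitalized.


Input string: 'pgtsdi'
Operation: convert each letter to uppercase
Mapping: 'p'->'P', 'g'->'G', 't'->'T', 's'->'S', 'd'->'D', 'i'->'I'
Result: PGTSDI


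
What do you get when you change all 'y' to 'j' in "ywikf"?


Input string: 'ywikf'
Operation: replace 'y' with 'j'
Positions of 'y': 0
After replacement: jwikf


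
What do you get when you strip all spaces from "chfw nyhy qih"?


Input string: 'chfw nyhy qih'
Operation: remove all spaces
Words: 'chfw', 'nyhy', 'qih'
Join without spaces: chfwnyhyqih


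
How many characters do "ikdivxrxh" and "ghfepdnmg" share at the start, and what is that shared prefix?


String 1: 'ikdivxrxh'
String 2: 'ghfepdnmg'
Compare position by position:
pos 0: 'i' vs 'g' differ -> stop
Longest common prefix: "" (length 0)


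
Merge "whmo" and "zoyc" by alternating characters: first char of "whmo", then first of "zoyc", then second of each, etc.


String 1: 'whmo'
String 2: 'zoyc'
Operation: alternate characters
Pairs: 'w'+'z', 'h'+'o', 'm'+'y', 'o'+'c'
Result: wzhomyoc


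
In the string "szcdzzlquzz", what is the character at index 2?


Input string: 'szcdzzlquzz'
Operation: get character at index 2
Index mapping: s[0]='s', s[1]='z', s[2]='c'
Result: 'c'


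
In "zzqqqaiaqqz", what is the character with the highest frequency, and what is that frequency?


Input: 'zzqqqaiaqqz'
Operation: tally each character
Counts: 'a':2, 'i':1, 'q':5, 'z':3
Maximum: 'q' appears 5 times


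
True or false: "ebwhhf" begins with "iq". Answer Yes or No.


Input string: 'ebwhhf'
Prefix to check: 'iq'
First 2 characters of input: 'eb'
Match: False
Result: No


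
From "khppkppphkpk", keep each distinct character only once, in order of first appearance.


Input: 'khppkppphkpk'
Operation: keep first occurrence of each character
Scan: s[0]='k' new -> keep; s[1]='h' new -> keep; s[2]='p' new -> keep; s[3]='p' seen -> skip; s[4]='k' seen -> skip; s[5]='p' seen -> skip; s[6]='p' seen -> skip; s[7]='p' seen -> skip; s[8]='h' seen -> skip; s[9]='k' seen -> skip; s[10]='p' seen -> skip; s[11]='k' seen -> skip
Result: khp


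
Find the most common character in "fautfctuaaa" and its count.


Input: 'fautfctuaaa'
Operation: tally each character
Counts: 'a':4, 'c':1, 'f':2, 't':2, 'u':2
Maximum: 'a' appears 4 times


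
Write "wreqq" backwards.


Input string: 'wreqq'
Operation: reverse character order
Original order: 'w' -> 'r' -> 'e' -> 'q' -> 'q'
Reversed order: 'q' -> 'q' -> 'e' -> 'r' -> 'w'
Result: qqerw


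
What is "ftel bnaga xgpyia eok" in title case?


Input string: 'ftel bnaga xgpyia eok'
Operation: capitalize first letter of each word
Word transformations: 'ftel'->'Ftel', 'bnaga'->'Bnaga', 'xgpyia'->'Xgpyia', 'eok'->'Eok'
Result: Ftel Bnaga Xgpyia Eok


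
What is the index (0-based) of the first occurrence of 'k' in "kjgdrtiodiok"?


Input string: 'kjgdrtiodiok'
Target: 'k'
Scanning left to right: s[0]='k'
First match at index: 0


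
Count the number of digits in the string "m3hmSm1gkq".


Input string: 'm3hmSm1gkq'
Operation: count digit characters (0-9)
Scan: 'm', '3'(digit), 'h', 'm', 'S', 'm', '1'(digit), 'g', 'k', 'q'
Digits found: 2
Result: 2


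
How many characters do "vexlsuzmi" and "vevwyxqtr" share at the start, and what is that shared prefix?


String 1: 'vexlsuzmi'
String 2: 'vevwyxqtr'
Compare position by position:
pos 0: 'v' vs 'v' match
pos 1: 'e' vs 'e' match
pos 2: 'x' vs 'v' differ -> stop
Longest common prefix: "ve" (length 2)


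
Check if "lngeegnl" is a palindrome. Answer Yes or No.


Input string: 'lngeegnl'
Reversed: 'lngeegnl'
Compare pairs: s[0]='l' vs s[7]='l' (match), s[1]='n' vs s[6]='n' (match), s[2]='g' vs s[5]='g' (match), s[3]='e' vs s[4]='e' (match)
Palindrome: Yes


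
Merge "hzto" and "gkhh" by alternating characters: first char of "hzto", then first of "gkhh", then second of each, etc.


String 1: 'hzto'
String 2: 'gkhh'
Operation: alternate characters
Pairs: 'h'+'g', 'z'+'k', 't'+'h', 'o'+'h'
Result: hgzkthoh


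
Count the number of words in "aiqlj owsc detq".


Input string: 'aiqlj owsc detq'
Operation: split by spaces
Words found: 'aiqlj', 'owsc', 'detq'
Word count: 3


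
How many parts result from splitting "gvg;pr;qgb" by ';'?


Input string: 'gvg;pr;qgb'
Delimiter: ';'
Split result: 'gvg', 'pr', 'qgb'
Number of parts: 3


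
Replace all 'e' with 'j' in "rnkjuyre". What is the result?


Input string: 'rnkjuyre'
Operation: replace 'e' with 'j'
Positions of 'e': 7
After replacement: rnkjuyrj


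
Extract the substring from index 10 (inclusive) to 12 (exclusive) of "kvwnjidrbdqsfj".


Input string: 'kvwnjidrbdqsfj'
Operation: slice [10:12]
Extract characters: s[10]='q', s[11]='s'
Result: qs


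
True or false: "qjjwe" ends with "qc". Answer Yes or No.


Input string: 'qjjwe'
Suffix to check: 'qc'
Last 2 characters of input: 'we'
Match: False
Result: No


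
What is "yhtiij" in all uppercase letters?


Input string: 'yhtiij'
Operation: convert each letter to uppercase
Mapping: 'y'->'Y', 'h'->'H', 't'->'T', 'i'->'I', 'i'->'I', 'j'->'J'
Result: YHTIIJ


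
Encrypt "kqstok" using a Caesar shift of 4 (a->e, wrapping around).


Input: 'kqstok', shift = 4
Operation: for each letter, (position + 4) mod 26
Mapping: 'k'(10+4=14)->'o', 'q'(16+4=20)->'u', 's'(18+4=22)->'w', 't'(19+4=23)->'x', 'o'(14+4=18)->'s', 'k'(10+4=14)->'o'
Result: ouwxso
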